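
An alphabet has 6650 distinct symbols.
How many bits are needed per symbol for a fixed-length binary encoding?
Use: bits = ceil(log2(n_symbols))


log2(6650) = 12.6991
Bracket: 2^12 = 4096 < 6650 <= 2^13 = 8192
So ceil(log2(6650)) = 13

bits = ceil(log2(6650)) = ceil(12.6991) = 13 bits


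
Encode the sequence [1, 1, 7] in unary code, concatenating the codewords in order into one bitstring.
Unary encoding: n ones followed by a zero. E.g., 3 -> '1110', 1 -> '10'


Encode each number as n ones followed by a terminating 0:
  1 -> 10 (2 bits)
  1 -> 10 (2 bits)
  7 -> 11111110 (8 bits)
Total length = 2 + 2 + 8 = 12 bits.

Unary([1, 1, 7]) = 101011111110 (12 bits)


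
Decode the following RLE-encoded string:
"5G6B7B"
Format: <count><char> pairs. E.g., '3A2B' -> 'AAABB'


Expanding each <count><char> pair:
  5G -> 'GGGGG'
  6B -> 'BBBBBB'
  7B -> 'BBBBBBB'

Decoded = GGGGGBBBBBBBBBBBBB


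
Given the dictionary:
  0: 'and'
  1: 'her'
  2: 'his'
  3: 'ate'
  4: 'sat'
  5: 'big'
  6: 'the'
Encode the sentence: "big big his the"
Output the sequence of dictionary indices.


Look up each word in the dictionary:
  'big' -> 5
  'big' -> 5
  'his' -> 2
  'the' -> 6

Encoded: [5, 5, 2, 6]


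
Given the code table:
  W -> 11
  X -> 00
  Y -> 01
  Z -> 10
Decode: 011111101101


Decoding:
01 -> Y
11 -> W
11 -> W
10 -> Z
11 -> W
01 -> Y


Result: YWWZWY


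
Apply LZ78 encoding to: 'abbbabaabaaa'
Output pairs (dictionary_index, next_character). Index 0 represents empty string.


LZ78 encoding steps:
Dictionary: {0: ''}
Step 1: w='' (idx 0), next='a' -> output (0, 'a'), add 'a' as idx 1
Step 2: w='' (idx 0), next='b' -> output (0, 'b'), add 'b' as idx 2
Step 3: w='b' (idx 2), next='b' -> output (2, 'b'), add 'bb' as idx 3
Step 4: w='a' (idx 1), next='b' -> output (1, 'b'), add 'ab' as idx 4
Step 5: w='a' (idx 1), next='a' -> output (1, 'a'), add 'aa' as idx 5
Step 6: w='b' (idx 2), next='a' -> output (2, 'a'), add 'ba' as idx 6
Step 7: w='aa' (idx 5), end of input -> output (5, '')


Encoded: [(0, 'a'), (0, 'b'), (2, 'b'), (1, 'b'), (1, 'a'), (2, 'a'), (5, '')]


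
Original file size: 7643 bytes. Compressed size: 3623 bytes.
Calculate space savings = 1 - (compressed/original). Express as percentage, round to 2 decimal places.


ratio = compressed/original = 3623/7643 = 0.474029
savings = 1 - ratio = 1 - 0.474029 = 0.525971
as a percentage: 0.525971 * 100 = 52.6%

Space savings = 1 - 3623/7643 = 52.6%


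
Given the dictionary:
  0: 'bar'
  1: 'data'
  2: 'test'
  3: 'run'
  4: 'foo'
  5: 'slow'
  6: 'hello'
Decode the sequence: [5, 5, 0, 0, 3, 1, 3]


Look up each index in the dictionary:
  5 -> 'slow'
  5 -> 'slow'
  0 -> 'bar'
  0 -> 'bar'
  3 -> 'run'
  1 -> 'data'
  3 -> 'run'

Decoded: "slow slow bar bar run data run"


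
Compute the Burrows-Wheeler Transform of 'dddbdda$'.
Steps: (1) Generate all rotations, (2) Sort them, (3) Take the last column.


Rotations (sorted):
  0: $dddbdda -> last char: a
  1: a$dddbdd -> last char: d
  2: bdda$ddd -> last char: d
  3: da$dddbd -> last char: d
  4: dbdda$dd -> last char: d
  5: dda$dddb -> last char: b
  6: ddbdda$d -> last char: d
  7: dddbdda$ -> last char: $


BWT = addddbd$


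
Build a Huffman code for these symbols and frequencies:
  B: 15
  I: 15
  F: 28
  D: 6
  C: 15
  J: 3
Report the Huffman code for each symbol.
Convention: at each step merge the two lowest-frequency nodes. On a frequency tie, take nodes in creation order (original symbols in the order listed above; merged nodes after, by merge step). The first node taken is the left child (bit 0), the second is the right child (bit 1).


Huffman tree construction:
Step 1: Merge J(3) + D(6) = 9
Step 2: Merge (J+D)(9) + B(15) = 24
Step 3: Merge I(15) + C(15) = 30
Step 4: Merge ((J+D)+B)(24) + F(28) = 52
Step 5: Merge (I+C)(30) + (((J+D)+B)+F)(52) = 82
Read each symbol's code off the tree from the root (left child = 0, right child = 1).

Codes:
  B: 101 (length 3)
  I: 00 (length 2)
  F: 11 (length 2)
  D: 1001 (length 4)
  C: 01 (length 2)
  J: 1000 (length 4)
Average code length: 197/82 = 2.4024 bits/symbol


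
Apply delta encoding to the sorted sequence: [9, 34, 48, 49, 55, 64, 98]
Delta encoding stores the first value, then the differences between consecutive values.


First value: 9
Deltas:
  34 - 9 = 25
  48 - 34 = 14
  49 - 48 = 1
  55 - 49 = 6
  64 - 55 = 9
  98 - 64 = 34


Delta encoded: [9, 25, 14, 1, 6, 9, 34]


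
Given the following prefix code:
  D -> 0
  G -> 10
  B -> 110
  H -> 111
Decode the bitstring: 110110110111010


Decoding step by step:
Bits 110 -> B
Bits 110 -> B
Bits 110 -> B
Bits 111 -> H
Bits 0 -> D
Bits 10 -> G


Decoded message: BBBHDG


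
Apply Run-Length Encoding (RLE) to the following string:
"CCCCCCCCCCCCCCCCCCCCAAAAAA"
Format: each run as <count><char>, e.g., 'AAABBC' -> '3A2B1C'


Scanning runs left to right:
  i=0: run of 'C' x 20 -> '20C'
  i=20: run of 'A' x 6 -> '6A'

RLE = 20C6A


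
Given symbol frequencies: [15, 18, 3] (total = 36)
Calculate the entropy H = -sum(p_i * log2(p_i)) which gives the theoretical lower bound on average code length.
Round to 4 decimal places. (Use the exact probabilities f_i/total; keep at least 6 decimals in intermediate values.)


Per-symbol terms -p_i * log2(p_i) with p_i = f_i/36:
  p = 15/36 = 0.416667: log2(p) = -1.263034, -p*log2(p) = 0.526264
  p = 18/36 = 0.500000: log2(p) = -1.000000, -p*log2(p) = 0.500000
  p = 3/36 = 0.083333: log2(p) = -3.584963, -p*log2(p) = 0.298747
H = 0.526264 + 0.500000 + 0.298747 = 1.325011

H = 1.325 bits/symbol


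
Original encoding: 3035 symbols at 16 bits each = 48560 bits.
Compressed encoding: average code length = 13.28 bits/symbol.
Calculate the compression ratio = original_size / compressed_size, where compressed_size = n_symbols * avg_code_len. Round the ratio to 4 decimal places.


original_size = n_symbols * orig_bits = 3035 * 16 = 48560 bits
compressed_size = n_symbols * avg_code_len = 3035 * 13.28 = 40304.8 bits
ratio = original_size / compressed_size = 48560 / 40304.8 = 1.2048

Compression ratio = 1.2048


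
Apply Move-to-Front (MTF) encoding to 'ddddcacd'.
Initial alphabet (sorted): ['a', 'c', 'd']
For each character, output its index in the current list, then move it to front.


MTF encoding:
'd': index 2 in ['a', 'c', 'd'] -> ['d', 'a', 'c']
'd': index 0 in ['d', 'a', 'c'] -> ['d', 'a', 'c']
'd': index 0 in ['d', 'a', 'c'] -> ['d', 'a', 'c']
'd': index 0 in ['d', 'a', 'c'] -> ['d', 'a', 'c']
'c': index 2 in ['d', 'a', 'c'] -> ['c', 'd', 'a']
'a': index 2 in ['c', 'd', 'a'] -> ['a', 'c', 'd']
'c': index 1 in ['a', 'c', 'd'] -> ['c', 'a', 'd']
'd': index 2 in ['c', 'a', 'd'] -> ['d', 'c', 'a']


Output: [2, 0, 0, 0, 2, 2, 1, 2]


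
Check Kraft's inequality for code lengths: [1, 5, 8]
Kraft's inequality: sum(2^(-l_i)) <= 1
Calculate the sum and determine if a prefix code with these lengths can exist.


Sum = 2^(-1) + 2^(-5) + 2^(-8)
    = 0.5 + 0.03125 + 0.00390625
    = 137/256 = 0.53515625
Since 0.53515625 <= 1, Kraft's inequality IS satisfied.
A prefix code with these lengths CAN exist.

Kraft sum = 0.53515625. Satisfied.


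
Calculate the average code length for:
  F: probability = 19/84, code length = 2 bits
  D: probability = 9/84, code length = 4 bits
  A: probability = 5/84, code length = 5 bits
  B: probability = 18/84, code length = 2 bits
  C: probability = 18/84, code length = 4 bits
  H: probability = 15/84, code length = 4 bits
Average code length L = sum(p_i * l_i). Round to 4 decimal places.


Weighted contributions p_i * l_i:
  F: (19/84) * 2 = 38/84
  D: (9/84) * 4 = 36/84
  A: (5/84) * 5 = 25/84
  B: (18/84) * 2 = 36/84
  C: (18/84) * 4 = 72/84
  H: (15/84) * 4 = 60/84
Sum = (38 + 36 + 25 + 36 + 72 + 60)/84 = 267/84

L = 267/84 = 3.1786 bits/symbol


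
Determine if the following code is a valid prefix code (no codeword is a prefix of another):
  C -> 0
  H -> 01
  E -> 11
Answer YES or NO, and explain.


Checking each pair (does one codeword prefix another?):
  C='0' vs H='01': prefix -- VIOLATION

NO -- this is NOT a valid prefix code. C (0) is a prefix of H (01).


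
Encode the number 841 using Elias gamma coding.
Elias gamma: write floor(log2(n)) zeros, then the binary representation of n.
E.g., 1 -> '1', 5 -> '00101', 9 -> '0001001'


num_bits = floor(log2(841)) + 1 = 10
leading_zeros = num_bits - 1 = 9
binary(841) = 1101001001

Elias gamma(841) = '000000000' + '1101001001' = 0000000001101001001 (19 bits)


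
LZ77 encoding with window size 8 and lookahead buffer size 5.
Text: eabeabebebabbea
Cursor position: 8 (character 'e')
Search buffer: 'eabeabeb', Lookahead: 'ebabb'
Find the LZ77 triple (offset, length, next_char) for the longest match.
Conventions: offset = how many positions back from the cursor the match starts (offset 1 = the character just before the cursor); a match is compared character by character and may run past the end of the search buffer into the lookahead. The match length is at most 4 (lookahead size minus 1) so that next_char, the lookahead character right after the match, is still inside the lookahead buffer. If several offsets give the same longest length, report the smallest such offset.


Try each offset into the search buffer:
  offset=1 (pos 7, char 'b'): match length 0
  offset=2 (pos 6, char 'e'): match length 2
  offset=3 (pos 5, char 'b'): match length 0
  offset=4 (pos 4, char 'a'): match length 0
  offset=5 (pos 3, char 'e'): match length 1
  offset=6 (pos 2, char 'b'): match length 0
  offset=7 (pos 1, char 'a'): match length 0
  offset=8 (pos 0, char 'e'): match length 1
Longest match has length 2 at offset 2.
next_char = character at position 8 + 2 = 10 -> 'a'

Best match: offset=2, length=2 (matching 'eb' starting at position 6)
LZ77 triple: (2, 2, 'a')


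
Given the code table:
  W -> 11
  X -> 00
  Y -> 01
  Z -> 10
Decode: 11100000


Decoding:
11 -> W
10 -> Z
00 -> X
00 -> X


Result: WZXX


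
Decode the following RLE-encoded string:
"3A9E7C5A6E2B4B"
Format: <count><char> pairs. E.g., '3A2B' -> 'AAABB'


Expanding each <count><char> pair:
  3A -> 'AAA'
  9E -> 'EEEEEEEEE'
  7C -> 'CCCCCCC'
  5A -> 'AAAAA'
  6E -> 'EEEEEE'
  2B -> 'BB'
  4B -> 'BBBB'

Decoded = AAAEEEEEEEEECCCCCCCAAAAAEEEEEEBBBBBB


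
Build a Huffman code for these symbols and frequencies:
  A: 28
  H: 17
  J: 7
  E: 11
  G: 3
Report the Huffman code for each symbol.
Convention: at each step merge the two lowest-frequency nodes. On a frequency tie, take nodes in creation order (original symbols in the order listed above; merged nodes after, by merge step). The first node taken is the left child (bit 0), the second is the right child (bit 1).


Huffman tree construction:
Step 1: Merge G(3) + J(7) = 10
Step 2: Merge (G+J)(10) + E(11) = 21
Step 3: Merge H(17) + ((G+J)+E)(21) = 38
Step 4: Merge A(28) + (H+((G+J)+E))(38) = 66
Read each symbol's code off the tree from the root (left child = 0, right child = 1).

Codes:
  A: 0 (length 1)
  H: 10 (length 2)
  J: 1101 (length 4)
  E: 111 (length 3)
  G: 1100 (length 4)
Average code length: 135/66 = 2.0455 bits/symbol


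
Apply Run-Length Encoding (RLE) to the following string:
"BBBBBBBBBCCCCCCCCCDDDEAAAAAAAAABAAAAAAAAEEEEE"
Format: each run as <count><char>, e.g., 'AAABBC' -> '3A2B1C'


Scanning runs left to right:
  i=0: run of 'B' x 9 -> '9B'
  i=9: run of 'C' x 9 -> '9C'
  i=18: run of 'D' x 3 -> '3D'
  i=21: run of 'E' x 1 -> '1E'
  i=22: run of 'A' x 9 -> '9A'
  i=31: run of 'B' x 1 -> '1B'
  i=32: run of 'A' x 8 -> '8A'
  i=40: run of 'E' x 5 -> '5E'

RLE = 9B9C3D1E9A1B8A5E


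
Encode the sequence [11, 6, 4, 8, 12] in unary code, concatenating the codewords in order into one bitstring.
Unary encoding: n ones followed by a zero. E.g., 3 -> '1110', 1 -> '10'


Encode each number as n ones followed by a terminating 0:
  11 -> 111111111110 (12 bits)
  6 -> 1111110 (7 bits)
  4 -> 11110 (5 bits)
  8 -> 111111110 (9 bits)
  12 -> 1111111111110 (13 bits)
Total length = 12 + 7 + 5 + 9 + 13 = 46 bits.

Unary([11, 6, 4, 8, 12]) = 1111111111101111110111101111111101111111111110 (46 bits)


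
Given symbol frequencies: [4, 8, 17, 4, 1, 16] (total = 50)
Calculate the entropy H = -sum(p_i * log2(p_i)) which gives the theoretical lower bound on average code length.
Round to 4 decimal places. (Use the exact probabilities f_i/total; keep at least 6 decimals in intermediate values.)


Per-symbol terms -p_i * log2(p_i) with p_i = f_i/50:
  p = 4/50 = 0.080000: log2(p) = -3.643856, -p*log2(p) = 0.291508
  p = 8/50 = 0.160000: log2(p) = -2.643856, -p*log2(p) = 0.423017
  p = 17/50 = 0.340000: log2(p) = -1.556393, -p*log2(p) = 0.529174
  p = 4/50 = 0.080000: log2(p) = -3.643856, -p*log2(p) = 0.291508
  p = 1/50 = 0.020000: log2(p) = -5.643856, -p*log2(p) = 0.112877
  p = 16/50 = 0.320000: log2(p) = -1.643856, -p*log2(p) = 0.526034
H = 0.291508 + 0.423017 + 0.529174 + 0.291508 + 0.112877 + 0.526034 = 2.174118

H = 2.1741 bits/symbol


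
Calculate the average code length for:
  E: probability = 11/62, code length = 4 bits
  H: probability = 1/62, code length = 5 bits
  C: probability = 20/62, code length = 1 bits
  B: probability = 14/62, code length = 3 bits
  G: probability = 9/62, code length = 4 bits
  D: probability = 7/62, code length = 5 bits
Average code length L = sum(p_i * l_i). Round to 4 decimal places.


Weighted contributions p_i * l_i:
  E: (11/62) * 4 = 44/62
  H: (1/62) * 5 = 5/62
  C: (20/62) * 1 = 20/62
  B: (14/62) * 3 = 42/62
  G: (9/62) * 4 = 36/62
  D: (7/62) * 5 = 35/62
Sum = (44 + 5 + 20 + 42 + 36 + 35)/62 = 182/62

L = 182/62 = 2.9355 bits/symbol


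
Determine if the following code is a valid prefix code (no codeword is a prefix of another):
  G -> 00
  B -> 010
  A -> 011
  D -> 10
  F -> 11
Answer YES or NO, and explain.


Checking each pair (does one codeword prefix another?):
  G='00' vs B='010': no prefix
  G='00' vs A='011': no prefix
  G='00' vs D='10': no prefix
  G='00' vs F='11': no prefix
  B='010' vs G='00': no prefix
  B='010' vs A='011': no prefix
  B='010' vs D='10': no prefix
  B='010' vs F='11': no prefix
  A='011' vs G='00': no prefix
  A='011' vs B='010': no prefix
  A='011' vs D='10': no prefix
  A='011' vs F='11': no prefix
  D='10' vs G='00': no prefix
  D='10' vs B='010': no prefix
  D='10' vs A='011': no prefix
  D='10' vs F='11': no prefix
  F='11' vs G='00': no prefix
  F='11' vs B='010': no prefix
  F='11' vs A='011': no prefix
  F='11' vs D='10': no prefix
No violation found over all pairs.

YES -- this is a valid prefix code. No codeword is a prefix of any other codeword.


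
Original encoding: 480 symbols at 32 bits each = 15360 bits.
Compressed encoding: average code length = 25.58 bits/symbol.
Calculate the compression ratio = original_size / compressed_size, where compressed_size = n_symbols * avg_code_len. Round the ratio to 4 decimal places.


original_size = n_symbols * orig_bits = 480 * 32 = 15360 bits
compressed_size = n_symbols * avg_code_len = 480 * 25.58 = 12278.4 bits
ratio = original_size / compressed_size = 15360 / 12278.4 = 1.251

Compression ratio = 1.251


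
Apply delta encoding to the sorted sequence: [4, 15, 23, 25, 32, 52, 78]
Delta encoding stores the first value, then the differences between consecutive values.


First value: 4
Deltas:
  15 - 4 = 11
  23 - 15 = 8
  25 - 23 = 2
  32 - 25 = 7
  52 - 32 = 20
  78 - 52 = 26


Delta encoded: [4, 11, 8, 2, 7, 20, 26]


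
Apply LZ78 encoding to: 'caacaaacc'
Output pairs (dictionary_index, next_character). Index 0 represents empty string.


LZ78 encoding steps:
Dictionary: {0: ''}
Step 1: w='' (idx 0), next='c' -> output (0, 'c'), add 'c' as idx 1
Step 2: w='' (idx 0), next='a' -> output (0, 'a'), add 'a' as idx 2
Step 3: w='a' (idx 2), next='c' -> output (2, 'c'), add 'ac' as idx 3
Step 4: w='a' (idx 2), next='a' -> output (2, 'a'), add 'aa' as idx 4
Step 5: w='ac' (idx 3), next='c' -> output (3, 'c'), add 'acc' as idx 5


Encoded: [(0, 'c'), (0, 'a'), (2, 'c'), (2, 'a'), (3, 'c')]


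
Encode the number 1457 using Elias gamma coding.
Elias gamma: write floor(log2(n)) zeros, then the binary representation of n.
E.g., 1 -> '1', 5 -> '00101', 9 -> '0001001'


num_bits = floor(log2(1457)) + 1 = 11
leading_zeros = num_bits - 1 = 10
binary(1457) = 10110110001

Elias gamma(1457) = '0000000000' + '10110110001' = 000000000010110110001 (21 bits)


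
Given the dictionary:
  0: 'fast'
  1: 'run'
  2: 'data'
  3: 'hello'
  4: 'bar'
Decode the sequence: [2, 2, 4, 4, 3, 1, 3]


Look up each index in the dictionary:
  2 -> 'data'
  2 -> 'data'
  4 -> 'bar'
  4 -> 'bar'
  3 -> 'hello'
  1 -> 'run'
  3 -> 'hello'

Decoded: "data data bar bar hello run hello"


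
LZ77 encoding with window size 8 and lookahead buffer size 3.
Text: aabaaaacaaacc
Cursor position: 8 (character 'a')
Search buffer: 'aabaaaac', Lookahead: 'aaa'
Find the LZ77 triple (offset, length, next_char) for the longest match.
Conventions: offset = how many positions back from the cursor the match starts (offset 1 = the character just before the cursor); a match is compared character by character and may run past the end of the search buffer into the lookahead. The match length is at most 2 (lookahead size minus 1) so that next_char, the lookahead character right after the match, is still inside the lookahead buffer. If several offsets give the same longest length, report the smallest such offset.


Try each offset into the search buffer:
  offset=1 (pos 7, char 'c'): match length 0
  offset=2 (pos 6, char 'a'): match length 1
  offset=3 (pos 5, char 'a'): match length 2
  offset=4 (pos 4, char 'a'): match length 2
  offset=5 (pos 3, char 'a'): match length 2
  offset=6 (pos 2, char 'b'): match length 0
  offset=7 (pos 1, char 'a'): match length 1
  offset=8 (pos 0, char 'a'): match length 2
Longest match has length 2, found at offsets 3, 4, 5, 8; take the smallest, offset 3.
next_char = character at position 8 + 2 = 10 -> 'a'

Best match: offset=3, length=2 (matching 'aa' starting at position 5)
LZ77 triple: (3, 2, 'a')


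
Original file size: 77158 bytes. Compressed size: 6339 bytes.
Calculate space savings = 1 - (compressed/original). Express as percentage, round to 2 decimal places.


ratio = compressed/original = 6339/77158 = 0.082156
savings = 1 - ratio = 1 - 0.082156 = 0.917844
as a percentage: 0.917844 * 100 = 91.78%

Space savings = 1 - 6339/77158 = 91.78%


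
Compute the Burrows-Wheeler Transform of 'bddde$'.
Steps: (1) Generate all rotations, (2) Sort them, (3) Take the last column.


Rotations (sorted):
  0: $bddde -> last char: e
  1: bddde$ -> last char: $
  2: ddde$b -> last char: b
  3: dde$bd -> last char: d
  4: de$bdd -> last char: d
  5: e$bddd -> last char: d


BWT = e$bddd


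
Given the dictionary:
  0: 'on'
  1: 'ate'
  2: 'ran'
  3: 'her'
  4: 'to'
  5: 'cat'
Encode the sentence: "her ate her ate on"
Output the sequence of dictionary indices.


Look up each word in the dictionary:
  'her' -> 3
  'ate' -> 1
  'her' -> 3
  'ate' -> 1
  'on' -> 0

Encoded: [3, 1, 3, 1, 0]


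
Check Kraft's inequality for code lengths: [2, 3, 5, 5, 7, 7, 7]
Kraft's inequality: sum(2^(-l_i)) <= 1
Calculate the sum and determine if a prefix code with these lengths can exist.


Sum = 2^(-2) + 2^(-3) + 2^(-5) + 2^(-5) + 2^(-7) + 2^(-7) + 2^(-7)
    = 0.25 + 0.125 + 0.03125 + 0.03125 + 0.0078125 + 0.0078125 + 0.0078125
    = 59/128 = 0.4609375
Since 0.4609375 <= 1, Kraft's inequality IS satisfied.
A prefix code with these lengths CAN exist.

Kraft sum = 0.4609375. Satisfied.


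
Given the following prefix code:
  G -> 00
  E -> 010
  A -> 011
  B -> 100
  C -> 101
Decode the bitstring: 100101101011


Decoding step by step:
Bits 100 -> B
Bits 101 -> C
Bits 101 -> C
Bits 011 -> A


Decoded message: BCCA


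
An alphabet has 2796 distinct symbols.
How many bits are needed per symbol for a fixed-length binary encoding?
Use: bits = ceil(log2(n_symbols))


log2(2796) = 11.4491
Bracket: 2^11 = 2048 < 2796 <= 2^12 = 4096
So ceil(log2(2796)) = 12

bits = ceil(log2(2796)) = ceil(11.4491) = 12 bits


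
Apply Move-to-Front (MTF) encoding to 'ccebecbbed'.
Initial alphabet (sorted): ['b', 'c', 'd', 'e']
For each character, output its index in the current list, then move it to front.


MTF encoding:
'c': index 1 in ['b', 'c', 'd', 'e'] -> ['c', 'b', 'd', 'e']
'c': index 0 in ['c', 'b', 'd', 'e'] -> ['c', 'b', 'd', 'e']
'e': index 3 in ['c', 'b', 'd', 'e'] -> ['e', 'c', 'b', 'd']
'b': index 2 in ['e', 'c', 'b', 'd'] -> ['b', 'e', 'c', 'd']
'e': index 1 in ['b', 'e', 'c', 'd'] -> ['e', 'b', 'c', 'd']
'c': index 2 in ['e', 'b', 'c', 'd'] -> ['c', 'e', 'b', 'd']
'b': index 2 in ['c', 'e', 'b', 'd'] -> ['b', 'c', 'e', 'd']
'b': index 0 in ['b', 'c', 'e', 'd'] -> ['b', 'c', 'e', 'd']
'e': index 2 in ['b', 'c', 'e', 'd'] -> ['e', 'b', 'c', 'd']
'd': index 3 in ['e', 'b', 'c', 'd'] -> ['d', 'e', 'b', 'c']


Output: [1, 0, 3, 2, 1, 2, 2, 0, 2, 3]


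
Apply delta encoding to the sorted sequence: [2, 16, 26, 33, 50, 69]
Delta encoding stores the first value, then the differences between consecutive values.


First value: 2
Deltas:
  16 - 2 = 14
  26 - 16 = 10
  33 - 26 = 7
  50 - 33 = 17
  69 - 50 = 19


Delta encoded: [2, 14, 10, 7, 17, 19]


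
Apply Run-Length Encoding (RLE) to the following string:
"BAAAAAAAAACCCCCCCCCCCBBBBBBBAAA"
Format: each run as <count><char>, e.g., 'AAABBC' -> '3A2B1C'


Scanning runs left to right:
  i=0: run of 'B' x 1 -> '1B'
  i=1: run of 'A' x 9 -> '9A'
  i=10: run of 'C' x 11 -> '11C'
  i=21: run of 'B' x 7 -> '7B'
  i=28: run of 'A' x 3 -> '3A'

RLE = 1B9A11C7B3A


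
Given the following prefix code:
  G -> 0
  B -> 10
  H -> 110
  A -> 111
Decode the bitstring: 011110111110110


Decoding step by step:
Bits 0 -> G
Bits 111 -> A
Bits 10 -> B
Bits 111 -> A
Bits 110 -> H
Bits 110 -> H


Decoded message: GABAHH


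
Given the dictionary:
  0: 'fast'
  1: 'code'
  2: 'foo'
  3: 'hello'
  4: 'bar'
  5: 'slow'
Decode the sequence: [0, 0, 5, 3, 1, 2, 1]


Look up each index in the dictionary:
  0 -> 'fast'
  0 -> 'fast'
  5 -> 'slow'
  3 -> 'hello'
  1 -> 'code'
  2 -> 'foo'
  1 -> 'code'

Decoded: "fast fast slow hello code foo code"


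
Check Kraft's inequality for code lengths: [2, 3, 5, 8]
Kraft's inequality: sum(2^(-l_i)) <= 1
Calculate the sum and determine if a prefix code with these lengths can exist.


Sum = 2^(-2) + 2^(-3) + 2^(-5) + 2^(-8)
    = 0.25 + 0.125 + 0.03125 + 0.00390625
    = 105/256 = 0.41015625
Since 0.41015625 <= 1, Kraft's inequality IS satisfied.
A prefix code with these lengths CAN exist.

Kraft sum = 0.41015625. Satisfied.


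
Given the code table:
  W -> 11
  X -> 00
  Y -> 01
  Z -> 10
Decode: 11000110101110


Decoding:
11 -> W
00 -> X
01 -> Y
10 -> Z
10 -> Z
11 -> W
10 -> Z


Result: WXYZZWZ


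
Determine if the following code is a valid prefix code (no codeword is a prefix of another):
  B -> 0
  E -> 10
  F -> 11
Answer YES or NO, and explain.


Checking each pair (does one codeword prefix another?):
  B='0' vs E='10': no prefix
  B='0' vs F='11': no prefix
  E='10' vs B='0': no prefix
  E='10' vs F='11': no prefix
  F='11' vs B='0': no prefix
  F='11' vs E='10': no prefix
No violation found over all pairs.

YES -- this is a valid prefix code. No codeword is a prefix of any other codeword.


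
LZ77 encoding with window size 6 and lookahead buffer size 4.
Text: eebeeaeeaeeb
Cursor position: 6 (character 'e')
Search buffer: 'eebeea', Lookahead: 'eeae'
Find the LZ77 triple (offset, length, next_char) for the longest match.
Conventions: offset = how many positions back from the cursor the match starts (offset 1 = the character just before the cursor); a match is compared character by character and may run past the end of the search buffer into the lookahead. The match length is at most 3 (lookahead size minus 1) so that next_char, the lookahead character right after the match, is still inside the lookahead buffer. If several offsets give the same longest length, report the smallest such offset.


Try each offset into the search buffer:
  offset=1 (pos 5, char 'a'): match length 0
  offset=2 (pos 4, char 'e'): match length 1
  offset=3 (pos 3, char 'e'): match length 3
  offset=4 (pos 2, char 'b'): match length 0
  offset=5 (pos 1, char 'e'): match length 1
  offset=6 (pos 0, char 'e'): match length 2
Longest match has length 3 at offset 3.
next_char = character at position 6 + 3 = 9 -> 'e'

Best match: offset=3, length=3 (matching 'eea' starting at position 3)
LZ77 triple: (3, 3, 'e')


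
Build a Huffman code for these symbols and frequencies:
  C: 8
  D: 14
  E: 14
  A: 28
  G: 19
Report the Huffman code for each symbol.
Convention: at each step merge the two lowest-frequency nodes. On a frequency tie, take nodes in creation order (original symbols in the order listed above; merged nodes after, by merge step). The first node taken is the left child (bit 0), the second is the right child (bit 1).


Huffman tree construction:
Step 1: Merge C(8) + D(14) = 22
Step 2: Merge E(14) + G(19) = 33
Step 3: Merge (C+D)(22) + A(28) = 50
Step 4: Merge (E+G)(33) + ((C+D)+A)(50) = 83
Read each symbol's code off the tree from the root (left child = 0, right child = 1).

Codes:
  C: 100 (length 3)
  D: 101 (length 3)
  E: 00 (length 2)
  A: 11 (length 2)
  G: 01 (length 2)
Average code length: 188/83 = 2.2651 bits/symbol


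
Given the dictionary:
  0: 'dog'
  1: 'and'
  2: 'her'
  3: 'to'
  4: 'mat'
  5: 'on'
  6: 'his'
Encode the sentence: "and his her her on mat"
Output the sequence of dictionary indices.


Look up each word in the dictionary:
  'and' -> 1
  'his' -> 6
  'her' -> 2
  'her' -> 2
  'on' -> 5
  'mat' -> 4

Encoded: [1, 6, 2, 2, 5, 4]


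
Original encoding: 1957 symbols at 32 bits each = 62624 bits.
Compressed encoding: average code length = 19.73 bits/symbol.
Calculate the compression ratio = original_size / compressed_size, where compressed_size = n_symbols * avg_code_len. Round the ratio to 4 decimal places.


original_size = n_symbols * orig_bits = 1957 * 32 = 62624 bits
compressed_size = n_symbols * avg_code_len = 1957 * 19.73 = 38611.61 bits
ratio = original_size / compressed_size = 62624 / 38611.61 = 1.6219

Compression ratio = 1.6219


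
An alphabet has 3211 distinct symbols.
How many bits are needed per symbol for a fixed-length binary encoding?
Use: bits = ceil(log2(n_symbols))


log2(3211) = 11.6488
Bracket: 2^11 = 2048 < 3211 <= 2^12 = 4096
So ceil(log2(3211)) = 12

bits = ceil(log2(3211)) = ceil(11.6488) = 12 bits


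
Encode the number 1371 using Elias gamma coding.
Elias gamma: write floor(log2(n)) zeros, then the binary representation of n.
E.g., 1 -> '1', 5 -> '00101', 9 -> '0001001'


num_bits = floor(log2(1371)) + 1 = 11
leading_zeros = num_bits - 1 = 10
binary(1371) = 10101011011

Elias gamma(1371) = '0000000000' + '10101011011' = 000000000010101011011 (21 bits)


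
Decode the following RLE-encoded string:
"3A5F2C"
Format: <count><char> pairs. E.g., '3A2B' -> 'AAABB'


Expanding each <count><char> pair:
  3A -> 'AAA'
  5F -> 'FFFFF'
  2C -> 'CC'

Decoded = AAAFFFFFCC


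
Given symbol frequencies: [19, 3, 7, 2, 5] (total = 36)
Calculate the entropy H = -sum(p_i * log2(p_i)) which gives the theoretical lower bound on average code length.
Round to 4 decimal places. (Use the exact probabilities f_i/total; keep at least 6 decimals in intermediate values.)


Per-symbol terms -p_i * log2(p_i) with p_i = f_i/36:
  p = 19/36 = 0.527778: log2(p) = -0.921997, -p*log2(p) = 0.486610
  p = 3/36 = 0.083333: log2(p) = -3.584963, -p*log2(p) = 0.298747
  p = 7/36 = 0.194444: log2(p) = -2.362570, -p*log2(p) = 0.459389
  p = 2/36 = 0.055556: log2(p) = -4.169925, -p*log2(p) = 0.231663
  p = 5/36 = 0.138889: log2(p) = -2.847997, -p*log2(p) = 0.395555
H = 0.486610 + 0.298747 + 0.459389 + 0.231663 + 0.395555 = 1.871964

H = 1.872 bits/symbol


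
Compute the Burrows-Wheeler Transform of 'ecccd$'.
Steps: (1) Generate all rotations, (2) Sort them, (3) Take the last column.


Rotations (sorted):
  0: $ecccd -> last char: d
  1: cccd$e -> last char: e
  2: ccd$ec -> last char: c
  3: cd$ecc -> last char: c
  4: d$eccc -> last char: c
  5: ecccd$ -> last char: $


BWT = deccc$


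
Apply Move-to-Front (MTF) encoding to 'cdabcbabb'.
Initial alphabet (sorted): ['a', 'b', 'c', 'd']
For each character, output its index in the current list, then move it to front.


MTF encoding:
'c': index 2 in ['a', 'b', 'c', 'd'] -> ['c', 'a', 'b', 'd']
'd': index 3 in ['c', 'a', 'b', 'd'] -> ['d', 'c', 'a', 'b']
'a': index 2 in ['d', 'c', 'a', 'b'] -> ['a', 'd', 'c', 'b']
'b': index 3 in ['a', 'd', 'c', 'b'] -> ['b', 'a', 'd', 'c']
'c': index 3 in ['b', 'a', 'd', 'c'] -> ['c', 'b', 'a', 'd']
'b': index 1 in ['c', 'b', 'a', 'd'] -> ['b', 'c', 'a', 'd']
'a': index 2 in ['b', 'c', 'a', 'd'] -> ['a', 'b', 'c', 'd']
'b': index 1 in ['a', 'b', 'c', 'd'] -> ['b', 'a', 'c', 'd']
'b': index 0 in ['b', 'a', 'c', 'd'] -> ['b', 'a', 'c', 'd']


Output: [2, 3, 2, 3, 3, 1, 2, 1, 0]


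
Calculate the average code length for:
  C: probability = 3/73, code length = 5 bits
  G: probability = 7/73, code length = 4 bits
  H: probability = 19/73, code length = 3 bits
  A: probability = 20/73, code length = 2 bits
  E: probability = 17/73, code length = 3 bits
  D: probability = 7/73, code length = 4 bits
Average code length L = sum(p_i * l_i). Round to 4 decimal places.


Weighted contributions p_i * l_i:
  C: (3/73) * 5 = 15/73
  G: (7/73) * 4 = 28/73
  H: (19/73) * 3 = 57/73
  A: (20/73) * 2 = 40/73
  E: (17/73) * 3 = 51/73
  D: (7/73) * 4 = 28/73
Sum = (15 + 28 + 57 + 40 + 51 + 28)/73 = 219/73

L = 219/73 = 3.0000 bits/symbol


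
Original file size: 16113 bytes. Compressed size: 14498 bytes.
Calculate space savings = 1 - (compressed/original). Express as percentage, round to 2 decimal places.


ratio = compressed/original = 14498/16113 = 0.89977
savings = 1 - ratio = 1 - 0.89977 = 0.10023
as a percentage: 0.10023 * 100 = 10.02%

Space savings = 1 - 14498/16113 = 10.02%


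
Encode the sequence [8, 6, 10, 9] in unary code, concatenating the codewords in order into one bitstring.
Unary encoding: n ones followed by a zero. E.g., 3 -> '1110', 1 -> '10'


Encode each number as n ones followed by a terminating 0:
  8 -> 111111110 (9 bits)
  6 -> 1111110 (7 bits)
  10 -> 11111111110 (11 bits)
  9 -> 1111111110 (10 bits)
Total length = 9 + 7 + 11 + 10 = 37 bits.

Unary([8, 6, 10, 9]) = 1111111101111110111111111101111111110 (37 bits)


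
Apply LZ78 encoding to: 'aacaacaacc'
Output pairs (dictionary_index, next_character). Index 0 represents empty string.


LZ78 encoding steps:
Dictionary: {0: ''}
Step 1: w='' (idx 0), next='a' -> output (0, 'a'), add 'a' as idx 1
Step 2: w='a' (idx 1), next='c' -> output (1, 'c'), add 'ac' as idx 2
Step 3: w='a' (idx 1), next='a' -> output (1, 'a'), add 'aa' as idx 3
Step 4: w='' (idx 0), next='c' -> output (0, 'c'), add 'c' as idx 4
Step 5: w='aa' (idx 3), next='c' -> output (3, 'c'), add 'aac' as idx 5
Step 6: w='c' (idx 4), end of input -> output (4, '')


Encoded: [(0, 'a'), (1, 'c'), (1, 'a'), (0, 'c'), (3, 'c'), (4, '')]


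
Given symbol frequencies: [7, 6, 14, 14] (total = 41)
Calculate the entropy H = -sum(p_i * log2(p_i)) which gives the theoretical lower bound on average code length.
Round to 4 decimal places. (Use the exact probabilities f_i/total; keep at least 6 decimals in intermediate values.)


Per-symbol terms -p_i * log2(p_i) with p_i = f_i/41:
  p = 7/41 = 0.170732: log2(p) = -2.550197, -p*log2(p) = 0.435400
  p = 6/41 = 0.146341: log2(p) = -2.772590, -p*log2(p) = 0.405745
  p = 14/41 = 0.341463: log2(p) = -1.550197, -p*log2(p) = 0.529336
  p = 14/41 = 0.341463: log2(p) = -1.550197, -p*log2(p) = 0.529336
H = 0.435400 + 0.405745 + 0.529336 + 0.529336 = 1.899817

H = 1.8998 bits/symbol


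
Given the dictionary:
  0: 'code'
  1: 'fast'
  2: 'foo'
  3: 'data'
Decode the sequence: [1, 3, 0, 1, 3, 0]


Look up each index in the dictionary:
  1 -> 'fast'
  3 -> 'data'
  0 -> 'code'
  1 -> 'fast'
  3 -> 'data'
  0 -> 'code'

Decoded: "fast data code fast data code"


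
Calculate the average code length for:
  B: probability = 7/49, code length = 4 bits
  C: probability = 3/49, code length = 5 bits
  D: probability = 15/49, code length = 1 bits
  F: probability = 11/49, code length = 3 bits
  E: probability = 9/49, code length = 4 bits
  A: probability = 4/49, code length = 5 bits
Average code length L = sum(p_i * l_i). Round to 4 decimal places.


Weighted contributions p_i * l_i:
  B: (7/49) * 4 = 28/49
  C: (3/49) * 5 = 15/49
  D: (15/49) * 1 = 15/49
  F: (11/49) * 3 = 33/49
  E: (9/49) * 4 = 36/49
  A: (4/49) * 5 = 20/49
Sum = (28 + 15 + 15 + 33 + 36 + 20)/49 = 147/49

L = 147/49 = 3.0000 bits/symbol


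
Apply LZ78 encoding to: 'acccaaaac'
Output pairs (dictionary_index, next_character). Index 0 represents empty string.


LZ78 encoding steps:
Dictionary: {0: ''}
Step 1: w='' (idx 0), next='a' -> output (0, 'a'), add 'a' as idx 1
Step 2: w='' (idx 0), next='c' -> output (0, 'c'), add 'c' as idx 2
Step 3: w='c' (idx 2), next='c' -> output (2, 'c'), add 'cc' as idx 3
Step 4: w='a' (idx 1), next='a' -> output (1, 'a'), add 'aa' as idx 4
Step 5: w='aa' (idx 4), next='c' -> output (4, 'c'), add 'aac' as idx 5


Encoded: [(0, 'a'), (0, 'c'), (2, 'c'), (1, 'a'), (4, 'c')]


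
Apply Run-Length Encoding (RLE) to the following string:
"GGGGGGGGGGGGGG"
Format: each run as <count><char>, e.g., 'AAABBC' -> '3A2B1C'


Scanning runs left to right:
  i=0: run of 'G' x 14 -> '14G'

RLE = 14G


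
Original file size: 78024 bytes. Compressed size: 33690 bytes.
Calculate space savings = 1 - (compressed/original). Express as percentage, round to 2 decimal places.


ratio = compressed/original = 33690/78024 = 0.43179
savings = 1 - ratio = 1 - 0.43179 = 0.56821
as a percentage: 0.56821 * 100 = 56.82%

Space savings = 1 - 33690/78024 = 56.82%


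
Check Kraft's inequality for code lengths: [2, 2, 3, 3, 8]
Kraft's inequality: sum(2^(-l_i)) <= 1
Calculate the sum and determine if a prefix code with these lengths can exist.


Sum = 2^(-2) + 2^(-2) + 2^(-3) + 2^(-3) + 2^(-8)
    = 0.25 + 0.25 + 0.125 + 0.125 + 0.00390625
    = 193/256 = 0.75390625
Since 0.75390625 <= 1, Kraft's inequality IS satisfied.
A prefix code with these lengths CAN exist.

Kraft sum = 0.75390625. Satisfied.


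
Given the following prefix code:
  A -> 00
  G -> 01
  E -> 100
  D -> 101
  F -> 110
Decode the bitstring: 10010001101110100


Decoding step by step:
Bits 100 -> E
Bits 100 -> E
Bits 01 -> G
Bits 101 -> D
Bits 110 -> F
Bits 100 -> E


Decoded message: EEGDFE


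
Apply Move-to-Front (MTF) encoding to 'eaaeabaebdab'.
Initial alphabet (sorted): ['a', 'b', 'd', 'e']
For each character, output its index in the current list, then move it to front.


MTF encoding:
'e': index 3 in ['a', 'b', 'd', 'e'] -> ['e', 'a', 'b', 'd']
'a': index 1 in ['e', 'a', 'b', 'd'] -> ['a', 'e', 'b', 'd']
'a': index 0 in ['a', 'e', 'b', 'd'] -> ['a', 'e', 'b', 'd']
'e': index 1 in ['a', 'e', 'b', 'd'] -> ['e', 'a', 'b', 'd']
'a': index 1 in ['e', 'a', 'b', 'd'] -> ['a', 'e', 'b', 'd']
'b': index 2 in ['a', 'e', 'b', 'd'] -> ['b', 'a', 'e', 'd']
'a': index 1 in ['b', 'a', 'e', 'd'] -> ['a', 'b', 'e', 'd']
'e': index 2 in ['a', 'b', 'e', 'd'] -> ['e', 'a', 'b', 'd']
'b': index 2 in ['e', 'a', 'b', 'd'] -> ['b', 'e', 'a', 'd']
'd': index 3 in ['b', 'e', 'a', 'd'] -> ['d', 'b', 'e', 'a']
'a': index 3 in ['d', 'b', 'e', 'a'] -> ['a', 'd', 'b', 'e']
'b': index 2 in ['a', 'd', 'b', 'e'] -> ['b', 'a', 'd', 'e']


Output: [3, 1, 0, 1, 1, 2, 1, 2, 2, 3, 3, 2]


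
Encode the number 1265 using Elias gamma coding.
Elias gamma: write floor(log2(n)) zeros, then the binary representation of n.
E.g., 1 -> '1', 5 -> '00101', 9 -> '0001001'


num_bits = floor(log2(1265)) + 1 = 11
leading_zeros = num_bits - 1 = 10
binary(1265) = 10011110001

Elias gamma(1265) = '0000000000' + '10011110001' = 000000000010011110001 (21 bits)


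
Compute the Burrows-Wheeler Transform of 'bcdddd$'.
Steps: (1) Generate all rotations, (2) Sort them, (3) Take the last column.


Rotations (sorted):
  0: $bcdddd -> last char: d
  1: bcdddd$ -> last char: $
  2: cdddd$b -> last char: b
  3: d$bcddd -> last char: d
  4: dd$bcdd -> last char: d
  5: ddd$bcd -> last char: d
  6: dddd$bc -> last char: c


BWT = d$bdddc


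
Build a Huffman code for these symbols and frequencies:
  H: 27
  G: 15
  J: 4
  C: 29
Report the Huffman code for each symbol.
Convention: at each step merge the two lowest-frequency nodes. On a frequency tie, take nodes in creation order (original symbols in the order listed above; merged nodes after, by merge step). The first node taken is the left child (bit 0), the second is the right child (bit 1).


Huffman tree construction:
Step 1: Merge J(4) + G(15) = 19
Step 2: Merge (J+G)(19) + H(27) = 46
Step 3: Merge C(29) + ((J+G)+H)(46) = 75
Read each symbol's code off the tree from the root (left child = 0, right child = 1).

Codes:
  H: 11 (length 2)
  G: 101 (length 3)
  J: 100 (length 3)
  C: 0 (length 1)
Average code length: 140/75 = 1.8667 bits/symbol


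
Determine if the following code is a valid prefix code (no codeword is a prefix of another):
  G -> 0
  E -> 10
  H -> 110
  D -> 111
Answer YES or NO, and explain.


Checking each pair (does one codeword prefix another?):
  G='0' vs E='10': no prefix
  G='0' vs H='110': no prefix
  G='0' vs D='111': no prefix
  E='10' vs G='0': no prefix
  E='10' vs H='110': no prefix
  E='10' vs D='111': no prefix
  H='110' vs G='0': no prefix
  H='110' vs E='10': no prefix
  H='110' vs D='111': no prefix
  D='111' vs G='0': no prefix
  D='111' vs E='10': no prefix
  D='111' vs H='110': no prefix
No violation found over all pairs.

YES -- this is a valid prefix code. No codeword is a prefix of any other codeword.


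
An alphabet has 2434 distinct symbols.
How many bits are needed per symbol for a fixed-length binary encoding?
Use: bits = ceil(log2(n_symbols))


log2(2434) = 11.2491
Bracket: 2^11 = 2048 < 2434 <= 2^12 = 4096
So ceil(log2(2434)) = 12

bits = ceil(log2(2434)) = ceil(11.2491) = 12 bits


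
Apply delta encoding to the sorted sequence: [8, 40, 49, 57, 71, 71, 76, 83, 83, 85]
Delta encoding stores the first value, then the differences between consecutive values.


First value: 8
Deltas:
  40 - 8 = 32
  49 - 40 = 9
  57 - 49 = 8
  71 - 57 = 14
  71 - 71 = 0
  76 - 71 = 5
  83 - 76 = 7
  83 - 83 = 0
  85 - 83 = 2


Delta encoded: [8, 32, 9, 8, 14, 0, 5, 7, 0, 2]


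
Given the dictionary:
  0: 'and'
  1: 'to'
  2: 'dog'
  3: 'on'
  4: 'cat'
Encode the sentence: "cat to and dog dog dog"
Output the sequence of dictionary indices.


Look up each word in the dictionary:
  'cat' -> 4
  'to' -> 1
  'and' -> 0
  'dog' -> 2
  'dog' -> 2
  'dog' -> 2

Encoded: [4, 1, 0, 2, 2, 2]


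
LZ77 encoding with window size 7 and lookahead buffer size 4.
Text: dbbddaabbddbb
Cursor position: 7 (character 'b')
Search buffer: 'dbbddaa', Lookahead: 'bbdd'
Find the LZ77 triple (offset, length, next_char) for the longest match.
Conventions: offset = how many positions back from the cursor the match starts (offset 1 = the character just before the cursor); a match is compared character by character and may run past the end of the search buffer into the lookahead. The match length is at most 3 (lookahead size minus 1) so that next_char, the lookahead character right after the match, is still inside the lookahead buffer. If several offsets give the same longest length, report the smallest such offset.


Try each offset into the search buffer:
  offset=1 (pos 6, char 'a'): match length 0
  offset=2 (pos 5, char 'a'): match length 0
  offset=3 (pos 4, char 'd'): match length 0
  offset=4 (pos 3, char 'd'): match length 0
  offset=5 (pos 2, char 'b'): match length 1
  offset=6 (pos 1, char 'b'): match length 3
  offset=7 (pos 0, char 'd'): match length 0
Longest match has length 3 at offset 6.
next_char = character at position 7 + 3 = 10 -> 'd'

Best match: offset=6, length=3 (matching 'bbd' starting at position 1)
LZ77 triple: (6, 3, 'd')


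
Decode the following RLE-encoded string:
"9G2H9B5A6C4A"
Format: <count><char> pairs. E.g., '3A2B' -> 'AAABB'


Expanding each <count><char> pair:
  9G -> 'GGGGGGGGG'
  2H -> 'HH'
  9B -> 'BBBBBBBBB'
  5A -> 'AAAAA'
  6C -> 'CCCCCC'
  4A -> 'AAAA'

Decoded = GGGGGGGGGHHBBBBBBBBBAAAAACCCCCCAAAA
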